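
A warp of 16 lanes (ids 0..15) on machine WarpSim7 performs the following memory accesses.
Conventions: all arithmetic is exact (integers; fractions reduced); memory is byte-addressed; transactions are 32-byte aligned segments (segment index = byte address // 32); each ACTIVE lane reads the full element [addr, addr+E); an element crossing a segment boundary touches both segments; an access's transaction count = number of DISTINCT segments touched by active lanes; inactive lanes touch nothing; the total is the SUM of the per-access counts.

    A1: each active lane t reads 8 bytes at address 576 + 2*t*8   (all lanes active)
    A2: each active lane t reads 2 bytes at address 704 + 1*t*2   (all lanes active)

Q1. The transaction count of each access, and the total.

A1: 8 transactions
A2: 1 transaction

Answer: 8,1; total 9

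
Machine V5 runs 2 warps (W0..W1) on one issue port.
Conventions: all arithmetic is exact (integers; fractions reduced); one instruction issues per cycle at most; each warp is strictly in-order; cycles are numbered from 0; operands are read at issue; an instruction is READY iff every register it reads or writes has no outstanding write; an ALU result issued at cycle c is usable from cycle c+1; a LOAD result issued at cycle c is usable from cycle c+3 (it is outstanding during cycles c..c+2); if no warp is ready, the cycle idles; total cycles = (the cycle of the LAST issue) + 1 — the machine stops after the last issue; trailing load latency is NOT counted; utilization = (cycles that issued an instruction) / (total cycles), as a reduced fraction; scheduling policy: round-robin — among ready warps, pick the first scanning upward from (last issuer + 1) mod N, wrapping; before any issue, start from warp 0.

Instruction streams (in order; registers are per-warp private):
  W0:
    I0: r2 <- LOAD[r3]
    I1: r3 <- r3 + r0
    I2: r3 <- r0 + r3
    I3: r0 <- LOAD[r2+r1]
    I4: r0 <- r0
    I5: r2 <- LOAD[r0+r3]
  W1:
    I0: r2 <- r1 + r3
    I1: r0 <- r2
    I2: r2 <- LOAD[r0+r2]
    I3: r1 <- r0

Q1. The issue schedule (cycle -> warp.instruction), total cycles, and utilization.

cycle 0: W0.I0
cycle 1: W1.I0
cycle 2: W0.I1
cycle 3: W1.I1
cycle 4: W0.I2
cycle 5: W1.I2
cycle 6: W0.I3
cycle 7: W1.I3
cycle 8: idle
cycle 9: W0.I4
cycle 10: W0.I5

Answer: 11 cycles, utilization 10/11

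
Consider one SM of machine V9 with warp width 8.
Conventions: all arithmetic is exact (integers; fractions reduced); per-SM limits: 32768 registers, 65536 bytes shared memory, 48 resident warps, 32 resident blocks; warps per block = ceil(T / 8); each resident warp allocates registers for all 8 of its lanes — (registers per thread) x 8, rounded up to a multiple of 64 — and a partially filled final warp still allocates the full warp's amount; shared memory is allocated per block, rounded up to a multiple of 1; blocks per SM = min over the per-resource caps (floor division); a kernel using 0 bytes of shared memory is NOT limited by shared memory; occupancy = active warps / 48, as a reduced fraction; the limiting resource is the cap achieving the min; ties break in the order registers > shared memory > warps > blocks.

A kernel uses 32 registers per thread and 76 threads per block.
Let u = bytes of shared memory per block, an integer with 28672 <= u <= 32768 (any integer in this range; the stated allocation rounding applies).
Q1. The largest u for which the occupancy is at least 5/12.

Answer: u = 32768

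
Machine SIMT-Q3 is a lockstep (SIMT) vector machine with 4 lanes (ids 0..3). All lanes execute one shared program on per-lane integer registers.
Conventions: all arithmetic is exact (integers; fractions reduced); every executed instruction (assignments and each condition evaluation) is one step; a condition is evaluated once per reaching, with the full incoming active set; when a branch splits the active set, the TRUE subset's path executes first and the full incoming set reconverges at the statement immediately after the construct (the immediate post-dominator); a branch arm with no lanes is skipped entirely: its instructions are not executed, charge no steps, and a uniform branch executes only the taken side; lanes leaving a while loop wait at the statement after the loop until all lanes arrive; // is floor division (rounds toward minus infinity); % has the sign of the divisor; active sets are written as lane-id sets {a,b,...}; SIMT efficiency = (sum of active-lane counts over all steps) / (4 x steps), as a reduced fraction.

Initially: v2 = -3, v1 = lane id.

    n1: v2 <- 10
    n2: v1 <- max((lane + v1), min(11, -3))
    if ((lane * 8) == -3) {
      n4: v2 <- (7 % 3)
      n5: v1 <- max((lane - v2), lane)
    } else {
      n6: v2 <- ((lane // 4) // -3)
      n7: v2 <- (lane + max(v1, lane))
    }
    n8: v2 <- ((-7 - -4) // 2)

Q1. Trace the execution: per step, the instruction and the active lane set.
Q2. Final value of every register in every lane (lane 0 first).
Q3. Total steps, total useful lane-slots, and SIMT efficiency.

step 0: v2 <- 10                     {0,1,2,3}
step 1: v1 <- max((lane + v1), min(11, -3)) {0,1,2,3}
step 2: eval ((lane * 8) == -3)      {0,1,2,3}
step 3: v2 <- ((lane // 4) // -3)    {0,1,2,3}
step 4: v2 <- (lane + max(v1, lane)) {0,1,2,3}
step 5: v2 <- ((-7 - -4) // 2)       {0,1,2,3}

Answer: 6 steps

v2: -2,-2,-2,-2
v1: 0,2,4,6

steps = 6; useful = 24; efficiency = 24/24 = 1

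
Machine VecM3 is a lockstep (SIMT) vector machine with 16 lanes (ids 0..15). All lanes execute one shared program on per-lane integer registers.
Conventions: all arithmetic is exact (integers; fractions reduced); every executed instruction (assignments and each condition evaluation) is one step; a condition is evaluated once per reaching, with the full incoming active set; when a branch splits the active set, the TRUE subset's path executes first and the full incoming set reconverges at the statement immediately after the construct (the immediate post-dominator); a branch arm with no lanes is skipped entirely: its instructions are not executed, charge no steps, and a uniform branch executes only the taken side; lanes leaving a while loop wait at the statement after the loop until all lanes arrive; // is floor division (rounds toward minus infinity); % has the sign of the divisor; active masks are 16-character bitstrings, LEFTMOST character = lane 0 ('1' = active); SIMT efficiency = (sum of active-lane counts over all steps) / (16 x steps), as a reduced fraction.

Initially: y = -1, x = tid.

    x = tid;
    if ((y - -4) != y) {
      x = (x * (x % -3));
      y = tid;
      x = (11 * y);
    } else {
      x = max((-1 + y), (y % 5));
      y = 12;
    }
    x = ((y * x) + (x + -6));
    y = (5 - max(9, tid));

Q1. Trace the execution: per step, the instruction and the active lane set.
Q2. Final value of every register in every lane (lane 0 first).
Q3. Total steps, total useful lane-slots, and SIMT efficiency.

step 0: x <- tid                     1111111111111111
step 1: eval ((y - -4) != y)         1111111111111111
step 2: x <- (x * (x % -3))          1111111111111111
step 3: y <- tid                     1111111111111111
step 4: x <- (11 * y)                1111111111111111
step 5: x <- ((y * x) + (x + -6))    1111111111111111
step 6: y <- (5 - max(9, tid))       1111111111111111

Answer: 7 steps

y: -4,-4,-4,-4,-4,-4,-4,-4,-4,-4,-5,-6,-7,-8,-9,-10
x: -6,16,60,126,214,324,456,610,786,984,1204,1446,1710,1996,2304,2634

steps = 7; useful = 112; efficiency = 112/112 = 1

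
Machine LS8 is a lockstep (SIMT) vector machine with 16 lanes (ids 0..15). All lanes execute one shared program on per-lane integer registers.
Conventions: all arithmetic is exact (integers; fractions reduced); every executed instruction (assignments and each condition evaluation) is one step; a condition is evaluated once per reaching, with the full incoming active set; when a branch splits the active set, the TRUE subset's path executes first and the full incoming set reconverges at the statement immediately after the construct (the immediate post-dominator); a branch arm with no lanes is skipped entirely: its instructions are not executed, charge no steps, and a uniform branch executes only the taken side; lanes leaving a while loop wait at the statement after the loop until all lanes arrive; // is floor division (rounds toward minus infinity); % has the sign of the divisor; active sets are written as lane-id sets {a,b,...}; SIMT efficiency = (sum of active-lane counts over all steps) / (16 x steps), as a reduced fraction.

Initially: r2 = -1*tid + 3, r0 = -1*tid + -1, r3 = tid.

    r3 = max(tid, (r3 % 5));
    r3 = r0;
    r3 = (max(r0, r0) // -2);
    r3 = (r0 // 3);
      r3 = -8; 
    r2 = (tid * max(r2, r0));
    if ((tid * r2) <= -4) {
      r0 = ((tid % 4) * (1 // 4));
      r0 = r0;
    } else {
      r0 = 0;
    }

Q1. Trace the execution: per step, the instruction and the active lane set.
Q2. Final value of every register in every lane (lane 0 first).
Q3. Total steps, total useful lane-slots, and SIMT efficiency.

step 0: r3 <- max(tid, (r3 % 5))     {0,1,2,3,4,5,6,7,8,9,10,11,12,13,14,15}
step 1: r3 <- r0                     {0,1,2,3,4,5,6,7,8,9,10,11,12,13,14,15}
step 2: r3 <- (max(r0, r0) // -2)    {0,1,2,3,4,5,6,7,8,9,10,11,12,13,14,15}
step 3: r3 <- (r0 // 3)              {0,1,2,3,4,5,6,7,8,9,10,11,12,13,14,15}
step 4: r3 <- -8                     {0,1,2,3,4,5,6,7,8,9,10,11,12,13,14,15}
step 5: r2 <- (tid * max(r2, r0))    {0,1,2,3,4,5,6,7,8,9,10,11,12,13,14,15}
step 6: eval ((tid * r2) <= -4)      {0,1,2,3,4,5,6,7,8,9,10,11,12,13,14,15}
step 7: r0 <- ((tid % 4) * (1 // 4)) {4,5,6,7,8,9,10,11,12,13,14,15}
step 8: r0 <- r0                     {4,5,6,7,8,9,10,11,12,13,14,15}
step 9: r0 <- 0                      {0,1,2,3}

Answer: 10 steps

r2: 0,2,2,0,-4,-10,-18,-28,-40,-54,-70,-88,-108,-130,-154,-180
r0: 0,0,0,0,0,0,0,0,0,0,0,0,0,0,0,0
r3: -8,-8,-8,-8,-8,-8,-8,-8,-8,-8,-8,-8,-8,-8,-8,-8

steps = 10; useful = 140; efficiency = 140/160 = 7/8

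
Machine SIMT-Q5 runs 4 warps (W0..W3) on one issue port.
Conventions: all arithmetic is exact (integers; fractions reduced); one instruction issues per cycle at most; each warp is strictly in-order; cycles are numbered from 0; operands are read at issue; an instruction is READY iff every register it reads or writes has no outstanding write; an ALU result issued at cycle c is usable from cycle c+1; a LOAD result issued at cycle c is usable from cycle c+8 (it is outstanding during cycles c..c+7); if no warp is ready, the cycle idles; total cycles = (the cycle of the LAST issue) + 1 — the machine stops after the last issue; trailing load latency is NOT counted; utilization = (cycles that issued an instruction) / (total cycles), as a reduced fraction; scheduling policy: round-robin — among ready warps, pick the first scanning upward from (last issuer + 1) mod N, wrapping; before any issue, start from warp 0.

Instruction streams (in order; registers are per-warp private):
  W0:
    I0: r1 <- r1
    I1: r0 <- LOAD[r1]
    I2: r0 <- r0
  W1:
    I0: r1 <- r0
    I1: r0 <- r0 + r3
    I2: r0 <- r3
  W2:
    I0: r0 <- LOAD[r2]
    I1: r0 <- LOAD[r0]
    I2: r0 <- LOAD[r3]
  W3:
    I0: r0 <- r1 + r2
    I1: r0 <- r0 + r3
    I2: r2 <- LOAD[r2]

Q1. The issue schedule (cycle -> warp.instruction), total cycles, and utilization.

cycle 0: W0.I0
cycle 1: W1.I0
cycle 2: W2.I0
cycle 3: W3.I0
cycle 4: W0.I1
cycle 5: W1.I1
cycle 6: W3.I1
cycle 7: W1.I2
cycle 8: W3.I2
cycle 9: idle
cycle 10: W2.I1
cycle 11: idle
cycle 12: W0.I2
cycle 13: idle
cycle 14: idle
cycle 15: idle
cycle 16: idle
cycle 17: idle
cycle 18: W2.I2

Answer: 19 cycles, utilization 12/19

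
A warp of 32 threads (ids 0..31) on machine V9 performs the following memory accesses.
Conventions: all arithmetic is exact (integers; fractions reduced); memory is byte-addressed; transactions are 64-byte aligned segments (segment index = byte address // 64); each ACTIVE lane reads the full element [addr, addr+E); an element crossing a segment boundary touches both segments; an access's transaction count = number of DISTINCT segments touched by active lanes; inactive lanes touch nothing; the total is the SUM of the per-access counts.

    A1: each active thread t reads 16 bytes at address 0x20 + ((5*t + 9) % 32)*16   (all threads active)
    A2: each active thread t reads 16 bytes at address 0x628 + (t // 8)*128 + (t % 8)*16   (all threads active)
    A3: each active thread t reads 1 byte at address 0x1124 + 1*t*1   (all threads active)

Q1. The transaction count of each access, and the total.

A1: 9 transactions
A2: 9 transactions
A3: 2 transactions

Answer: 9,9,2; total 20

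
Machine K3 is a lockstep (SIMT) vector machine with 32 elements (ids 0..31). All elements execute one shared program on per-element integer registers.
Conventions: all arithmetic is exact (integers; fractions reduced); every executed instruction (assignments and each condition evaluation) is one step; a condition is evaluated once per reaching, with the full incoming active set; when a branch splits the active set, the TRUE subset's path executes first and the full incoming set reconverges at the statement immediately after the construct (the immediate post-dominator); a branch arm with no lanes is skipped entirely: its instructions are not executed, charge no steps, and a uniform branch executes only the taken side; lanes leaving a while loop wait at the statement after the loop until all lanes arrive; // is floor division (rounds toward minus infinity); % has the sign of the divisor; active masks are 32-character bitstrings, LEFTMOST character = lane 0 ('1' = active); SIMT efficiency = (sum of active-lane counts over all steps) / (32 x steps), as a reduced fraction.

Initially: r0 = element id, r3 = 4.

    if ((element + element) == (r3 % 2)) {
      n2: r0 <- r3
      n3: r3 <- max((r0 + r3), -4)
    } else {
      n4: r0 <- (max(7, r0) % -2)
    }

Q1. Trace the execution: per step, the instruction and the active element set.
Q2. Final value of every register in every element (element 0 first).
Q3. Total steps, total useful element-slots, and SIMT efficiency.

step 0: eval ((element + element) == (r3 % 2)) 11111111111111111111111111111111
step 1: r0 <- r3                     10000000000000000000000000000000
step 2: r3 <- max((r0 + r3), -4)     10000000000000000000000000000000
step 3: r0 <- (max(7, r0) % -2)      01111111111111111111111111111111

Answer: 4 steps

r0: 4,-1,-1,-1,-1,-1,-1,-1,0,-1,0,-1,0,-1,0,-1,0,-1,0,-1,0,-1,0,-1,0,-1,0,-1,0,-1,0,-1
r3: 8,4,4,4,4,4,4,4,4,4,4,4,4,4,4,4,4,4,4,4,4,4,4,4,4,4,4,4,4,4,4,4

steps = 4; useful = 65; efficiency = 65/128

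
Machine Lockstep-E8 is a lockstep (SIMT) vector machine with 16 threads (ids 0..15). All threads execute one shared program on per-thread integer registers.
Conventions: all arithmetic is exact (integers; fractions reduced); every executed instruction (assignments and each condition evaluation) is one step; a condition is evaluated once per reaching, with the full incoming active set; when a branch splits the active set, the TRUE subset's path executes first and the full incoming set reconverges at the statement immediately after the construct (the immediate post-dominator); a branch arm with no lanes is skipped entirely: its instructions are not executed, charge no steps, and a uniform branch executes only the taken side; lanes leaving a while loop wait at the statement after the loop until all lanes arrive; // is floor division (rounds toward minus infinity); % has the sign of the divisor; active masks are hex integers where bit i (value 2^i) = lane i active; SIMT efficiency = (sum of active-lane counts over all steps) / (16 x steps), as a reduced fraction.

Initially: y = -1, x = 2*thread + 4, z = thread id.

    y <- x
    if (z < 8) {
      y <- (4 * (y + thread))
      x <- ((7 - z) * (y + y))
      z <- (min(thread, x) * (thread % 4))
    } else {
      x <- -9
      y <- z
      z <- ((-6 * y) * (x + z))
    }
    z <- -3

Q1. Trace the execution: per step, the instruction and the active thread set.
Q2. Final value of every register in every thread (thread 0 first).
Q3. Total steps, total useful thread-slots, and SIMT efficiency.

step 0: y <- x                       0xffff
step 1: eval (z < 8)                 0xffff
step 2: y <- (4 * (y + thread))      0x00ff
step 3: x <- ((7 - z) * (y + y))     0x00ff
step 4: z <- (min(thread, x) * (thread % 4)) 0x00ff
step 5: x <- -9                      0xff00
step 6: y <- z                       0xff00
step 7: z <- ((-6 * y) * (x + z))    0xff00
step 8: z <- -3                      0xffff

Answer: 9 steps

y: 16,28,40,52,64,76,88,100,8,9,10,11,12,13,14,15
x: 224,336,400,416,384,304,176,0,-9,-9,-9,-9,-9,-9,-9,-9
z: -3,-3,-3,-3,-3,-3,-3,-3,-3,-3,-3,-3,-3,-3,-3,-3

steps = 9; useful = 96; efficiency = 96/144 = 2/3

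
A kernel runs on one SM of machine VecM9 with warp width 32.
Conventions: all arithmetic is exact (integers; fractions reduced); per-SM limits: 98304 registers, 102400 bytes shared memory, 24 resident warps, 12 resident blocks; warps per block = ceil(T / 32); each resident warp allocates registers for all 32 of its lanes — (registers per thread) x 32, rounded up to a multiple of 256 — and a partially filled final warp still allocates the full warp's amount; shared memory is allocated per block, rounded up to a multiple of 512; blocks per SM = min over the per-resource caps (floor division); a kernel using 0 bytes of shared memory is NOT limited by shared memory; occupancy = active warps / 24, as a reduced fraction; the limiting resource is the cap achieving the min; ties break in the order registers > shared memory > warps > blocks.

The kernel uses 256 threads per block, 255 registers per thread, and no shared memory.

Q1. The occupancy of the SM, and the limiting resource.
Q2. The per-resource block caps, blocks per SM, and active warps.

Answer: occupancy 1/3, limited by registers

registers: 1 block
shared memory: no limit (kernel uses none)
warps: 3 blocks
blocks: 12 blocks

Answer: 1 block, 8 active warps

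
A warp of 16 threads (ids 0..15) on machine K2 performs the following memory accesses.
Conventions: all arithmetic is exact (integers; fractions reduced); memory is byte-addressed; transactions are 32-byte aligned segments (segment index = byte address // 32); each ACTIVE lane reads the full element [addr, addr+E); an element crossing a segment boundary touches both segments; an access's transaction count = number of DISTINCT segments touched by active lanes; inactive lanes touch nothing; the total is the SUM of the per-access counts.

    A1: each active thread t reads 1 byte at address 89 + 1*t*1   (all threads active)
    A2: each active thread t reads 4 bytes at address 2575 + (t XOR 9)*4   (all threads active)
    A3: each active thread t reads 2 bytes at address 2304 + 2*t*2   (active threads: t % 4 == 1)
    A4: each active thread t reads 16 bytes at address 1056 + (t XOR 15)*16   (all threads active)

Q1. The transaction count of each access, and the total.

A1: 2 transactions
A2: 3 transactions
A3: 2 transactions
A4: 8 transactions

Answer: 2,3,2,8; total 15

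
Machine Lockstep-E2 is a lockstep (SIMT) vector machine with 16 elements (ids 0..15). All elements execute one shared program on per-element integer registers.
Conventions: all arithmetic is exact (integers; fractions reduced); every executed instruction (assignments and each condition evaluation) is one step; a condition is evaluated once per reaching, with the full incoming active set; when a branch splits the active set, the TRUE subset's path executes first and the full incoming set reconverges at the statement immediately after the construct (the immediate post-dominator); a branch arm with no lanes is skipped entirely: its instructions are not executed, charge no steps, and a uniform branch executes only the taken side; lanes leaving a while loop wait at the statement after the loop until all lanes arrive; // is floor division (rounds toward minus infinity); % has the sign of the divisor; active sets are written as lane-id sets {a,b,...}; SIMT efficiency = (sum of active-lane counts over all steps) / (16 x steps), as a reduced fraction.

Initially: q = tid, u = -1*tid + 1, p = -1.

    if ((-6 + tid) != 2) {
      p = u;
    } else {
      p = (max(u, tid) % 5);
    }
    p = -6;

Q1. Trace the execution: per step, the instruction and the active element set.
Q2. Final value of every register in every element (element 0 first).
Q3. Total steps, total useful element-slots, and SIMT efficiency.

step 0: eval ((-6 + tid) != 2)       {0,1,2,3,4,5,6,7,8,9,10,11,12,13,14,15}
step 1: p <- u                       {0,1,2,3,4,5,6,7,9,10,11,12,13,14,15}
step 2: p <- (max(u, tid) % 5)       {8}
step 3: p <- -6                      {0,1,2,3,4,5,6,7,8,9,10,11,12,13,14,15}

Answer: 4 steps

q: 0,1,2,3,4,5,6,7,8,9,10,11,12,13,14,15
u: 1,0,-1,-2,-3,-4,-5,-6,-7,-8,-9,-10,-11,-12,-13,-14
p: -6,-6,-6,-6,-6,-6,-6,-6,-6,-6,-6,-6,-6,-6,-6,-6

steps = 4; useful = 48; efficiency = 48/64 = 3/4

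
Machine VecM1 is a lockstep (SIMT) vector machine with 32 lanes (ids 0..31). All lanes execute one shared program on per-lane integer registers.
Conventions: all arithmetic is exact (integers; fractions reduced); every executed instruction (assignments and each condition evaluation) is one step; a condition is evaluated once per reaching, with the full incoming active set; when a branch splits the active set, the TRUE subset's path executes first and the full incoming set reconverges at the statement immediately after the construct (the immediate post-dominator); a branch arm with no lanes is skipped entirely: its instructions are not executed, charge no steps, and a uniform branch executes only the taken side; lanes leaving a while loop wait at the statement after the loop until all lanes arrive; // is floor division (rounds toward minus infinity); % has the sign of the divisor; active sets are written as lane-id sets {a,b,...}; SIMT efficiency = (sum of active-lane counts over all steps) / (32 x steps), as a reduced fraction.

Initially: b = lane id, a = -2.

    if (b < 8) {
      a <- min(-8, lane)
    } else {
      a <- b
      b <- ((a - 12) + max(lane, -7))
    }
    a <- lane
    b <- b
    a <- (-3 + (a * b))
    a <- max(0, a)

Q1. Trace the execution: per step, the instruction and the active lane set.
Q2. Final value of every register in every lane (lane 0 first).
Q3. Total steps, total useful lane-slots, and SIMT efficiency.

step 0: eval (b < 8)                 {0,1,2,3,4,5,6,7,8,9,10,11,12,13,14,15,16,17,18,19,20,21,22,23,24,25,26,27,28,29,30,31}
step 1: a <- min(-8, lane)           {0,1,2,3,4,5,6,7}
step 2: a <- b                       {8,9,10,11,12,13,14,15,16,17,18,19,20,21,22,23,24,25,26,27,28,29,30,31}
step 3: b <- ((a - 12) + max(lane, -7)) {8,9,10,11,12,13,14,15,16,17,18,19,20,21,22,23,24,25,26,27,28,29,30,31}
step 4: a <- lane                    {0,1,2,3,4,5,6,7,8,9,10,11,12,13,14,15,16,17,18,19,20,21,22,23,24,25,26,27,28,29,30,31}
step 5: b <- b                       {0,1,2,3,4,5,6,7,8,9,10,11,12,13,14,15,16,17,18,19,20,21,22,23,24,25,26,27,28,29,30,31}
step 6: a <- (-3 + (a * b))          {0,1,2,3,4,5,6,7,8,9,10,11,12,13,14,15,16,17,18,19,20,21,22,23,24,25,26,27,28,29,30,31}
step 7: a <- max(0, a)               {0,1,2,3,4,5,6,7,8,9,10,11,12,13,14,15,16,17,18,19,20,21,22,23,24,25,26,27,28,29,30,31}

Answer: 8 steps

b: 0,1,2,3,4,5,6,7,4,6,8,10,12,14,16,18,20,22,24,26,28,30,32,34,36,38,40,42,44,46,48,50
a: 0,0,1,6,13,22,33,46,29,51,77,107,141,179,221,267,317,371,429,491,557,627,701,779,861,947,1037,1131,1229,1331,1437,1547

steps = 8; useful = 216; efficiency = 216/256 = 27/32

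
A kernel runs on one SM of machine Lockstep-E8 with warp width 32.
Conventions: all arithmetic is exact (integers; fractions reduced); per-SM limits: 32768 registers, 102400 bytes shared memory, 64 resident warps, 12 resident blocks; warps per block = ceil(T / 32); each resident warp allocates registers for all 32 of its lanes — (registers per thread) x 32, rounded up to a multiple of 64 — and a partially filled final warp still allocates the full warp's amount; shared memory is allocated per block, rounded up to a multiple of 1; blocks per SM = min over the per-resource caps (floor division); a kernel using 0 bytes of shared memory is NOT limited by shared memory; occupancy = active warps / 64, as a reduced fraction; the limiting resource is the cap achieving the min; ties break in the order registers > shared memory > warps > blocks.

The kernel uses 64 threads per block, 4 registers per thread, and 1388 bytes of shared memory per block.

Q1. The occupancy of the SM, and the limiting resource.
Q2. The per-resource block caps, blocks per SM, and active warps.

Answer: occupancy 3/8, limited by blocks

registers: 128 blocks
shared memory: 73 blocks
warps: 32 blocks
blocks: 12 blocks

Answer: 12 blocks, 24 active warps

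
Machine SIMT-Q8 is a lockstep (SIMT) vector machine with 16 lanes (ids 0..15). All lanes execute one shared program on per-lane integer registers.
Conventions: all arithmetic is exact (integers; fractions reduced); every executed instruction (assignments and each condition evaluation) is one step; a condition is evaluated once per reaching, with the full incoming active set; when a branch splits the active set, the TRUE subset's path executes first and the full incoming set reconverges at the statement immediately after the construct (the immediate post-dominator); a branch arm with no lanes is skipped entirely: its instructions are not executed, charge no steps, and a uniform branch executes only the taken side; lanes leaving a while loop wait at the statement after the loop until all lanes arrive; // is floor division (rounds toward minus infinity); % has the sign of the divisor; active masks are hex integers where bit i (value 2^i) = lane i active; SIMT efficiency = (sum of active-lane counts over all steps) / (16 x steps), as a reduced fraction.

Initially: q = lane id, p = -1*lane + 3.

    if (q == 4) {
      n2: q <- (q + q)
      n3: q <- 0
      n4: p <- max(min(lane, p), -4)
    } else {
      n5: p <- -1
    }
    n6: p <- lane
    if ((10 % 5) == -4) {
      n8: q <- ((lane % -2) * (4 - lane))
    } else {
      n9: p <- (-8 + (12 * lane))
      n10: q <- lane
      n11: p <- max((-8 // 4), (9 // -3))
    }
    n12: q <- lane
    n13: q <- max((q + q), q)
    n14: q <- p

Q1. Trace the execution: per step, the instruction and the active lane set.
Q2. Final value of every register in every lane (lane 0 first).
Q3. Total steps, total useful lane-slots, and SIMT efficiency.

step 0: eval (q == 4)                0xffff
step 1: q <- (q + q)                 0x0010
step 2: q <- 0                       0x0010
step 3: p <- max(min(lane, p), -4)   0x0010
step 4: p <- -1                      0xffef
step 5: p <- lane                    0xffff
step 6: eval ((10 % 5) == -4)        0xffff
step 7: p <- (-8 + (12 * lane))      0xffff
step 8: q <- lane                    0xffff
step 9: p <- max((-8 // 4), (9 // -3)) 0xffff
step 10: q <- lane                    0xffff
step 11: q <- max((q + q), q)         0xffff
step 12: q <- p                       0xffff

Answer: 13 steps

q: -2,-2,-2,-2,-2,-2,-2,-2,-2,-2,-2,-2,-2,-2,-2,-2
p: -2,-2,-2,-2,-2,-2,-2,-2,-2,-2,-2,-2,-2,-2,-2,-2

steps = 13; useful = 162; efficiency = 162/208 = 81/104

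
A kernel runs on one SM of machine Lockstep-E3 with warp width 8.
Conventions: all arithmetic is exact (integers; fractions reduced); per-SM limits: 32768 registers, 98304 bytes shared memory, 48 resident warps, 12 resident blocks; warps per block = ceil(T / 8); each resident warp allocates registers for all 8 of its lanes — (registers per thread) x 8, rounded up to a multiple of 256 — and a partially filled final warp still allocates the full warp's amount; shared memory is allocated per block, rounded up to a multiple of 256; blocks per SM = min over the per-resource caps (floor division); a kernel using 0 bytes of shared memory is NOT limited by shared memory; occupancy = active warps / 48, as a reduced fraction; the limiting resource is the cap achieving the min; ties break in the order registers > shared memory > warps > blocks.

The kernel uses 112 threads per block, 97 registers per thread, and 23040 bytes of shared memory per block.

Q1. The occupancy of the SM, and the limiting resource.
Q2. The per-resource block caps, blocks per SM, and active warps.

Answer: occupancy 7/12, limited by registers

registers: 2 blocks
shared memory: 4 blocks
warps: 3 blocks
blocks: 12 blocks

Answer: 2 blocks, 28 active warps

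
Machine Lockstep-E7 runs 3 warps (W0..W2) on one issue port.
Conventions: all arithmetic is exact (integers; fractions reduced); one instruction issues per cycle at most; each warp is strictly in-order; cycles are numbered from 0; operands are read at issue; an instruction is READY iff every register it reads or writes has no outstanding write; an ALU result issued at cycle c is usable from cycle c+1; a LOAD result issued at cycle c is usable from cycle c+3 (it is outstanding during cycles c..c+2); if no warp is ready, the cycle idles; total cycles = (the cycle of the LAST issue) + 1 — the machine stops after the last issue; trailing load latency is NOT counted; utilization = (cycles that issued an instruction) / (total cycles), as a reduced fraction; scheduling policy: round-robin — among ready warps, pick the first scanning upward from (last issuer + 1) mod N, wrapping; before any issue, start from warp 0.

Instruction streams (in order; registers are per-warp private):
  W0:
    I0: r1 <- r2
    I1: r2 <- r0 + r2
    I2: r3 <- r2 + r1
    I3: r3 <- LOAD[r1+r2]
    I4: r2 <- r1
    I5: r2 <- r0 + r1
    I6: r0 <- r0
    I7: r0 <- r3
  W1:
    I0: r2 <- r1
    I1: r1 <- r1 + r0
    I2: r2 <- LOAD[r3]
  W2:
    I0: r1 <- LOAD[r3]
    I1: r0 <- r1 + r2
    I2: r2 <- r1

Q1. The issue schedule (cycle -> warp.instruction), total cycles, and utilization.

cycle 0: W0.I0
cycle 1: W1.I0
cycle 2: W2.I0
cycle 3: W0.I1
cycle 4: W1.I1
cycle 5: W2.I1
cycle 6: W0.I2
cycle 7: W1.I2
cycle 8: W2.I2
cycle 9: W0.I3
cycle 10: W0.I4
cycle 11: W0.I5
cycle 12: W0.I6
cycle 13: W0.I7

Answer: 14 cycles, utilization 1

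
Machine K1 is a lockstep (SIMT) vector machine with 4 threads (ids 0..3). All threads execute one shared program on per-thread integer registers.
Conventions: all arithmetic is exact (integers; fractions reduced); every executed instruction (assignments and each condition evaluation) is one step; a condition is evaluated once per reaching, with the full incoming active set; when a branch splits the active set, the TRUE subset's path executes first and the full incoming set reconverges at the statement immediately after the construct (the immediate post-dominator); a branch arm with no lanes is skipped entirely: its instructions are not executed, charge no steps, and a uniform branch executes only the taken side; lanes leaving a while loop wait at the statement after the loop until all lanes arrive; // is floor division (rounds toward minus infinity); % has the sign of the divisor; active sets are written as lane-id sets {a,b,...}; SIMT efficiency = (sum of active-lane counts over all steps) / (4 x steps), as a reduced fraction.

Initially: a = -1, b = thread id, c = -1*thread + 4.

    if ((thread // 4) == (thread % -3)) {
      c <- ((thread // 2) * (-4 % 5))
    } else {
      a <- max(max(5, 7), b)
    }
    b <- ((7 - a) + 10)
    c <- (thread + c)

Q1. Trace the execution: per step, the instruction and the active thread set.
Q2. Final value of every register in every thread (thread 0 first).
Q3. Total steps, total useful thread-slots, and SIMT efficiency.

step 0: eval ((thread // 4) == (thread % -3)) {0,1,2,3}
step 1: c <- ((thread // 2) * (-4 % 5)) {0,3}
step 2: a <- max(max(5, 7), b)       {1,2}
step 3: b <- ((7 - a) + 10)          {0,1,2,3}
step 4: c <- (thread + c)            {0,1,2,3}

Answer: 5 steps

a: -1,7,7,-1
b: 18,10,10,18
c: 0,4,4,4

steps = 5; useful = 16; efficiency = 16/20 = 4/5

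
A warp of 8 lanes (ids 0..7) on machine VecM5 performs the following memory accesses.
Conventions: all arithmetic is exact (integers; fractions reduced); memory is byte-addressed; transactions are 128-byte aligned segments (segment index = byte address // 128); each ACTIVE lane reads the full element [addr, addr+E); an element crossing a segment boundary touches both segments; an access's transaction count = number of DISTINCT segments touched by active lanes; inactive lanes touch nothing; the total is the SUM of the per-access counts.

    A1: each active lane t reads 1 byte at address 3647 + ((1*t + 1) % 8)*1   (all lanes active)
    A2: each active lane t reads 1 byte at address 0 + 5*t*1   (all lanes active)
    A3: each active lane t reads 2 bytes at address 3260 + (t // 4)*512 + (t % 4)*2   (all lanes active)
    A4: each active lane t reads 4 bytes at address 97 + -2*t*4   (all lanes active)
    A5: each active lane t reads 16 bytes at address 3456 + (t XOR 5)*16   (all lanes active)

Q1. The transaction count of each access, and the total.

A1: 1 transaction
A2: 1 transaction
A3: 2 transactions
A4: 1 transaction
A5: 1 transaction

Answer: 1,1,2,1,1; total 6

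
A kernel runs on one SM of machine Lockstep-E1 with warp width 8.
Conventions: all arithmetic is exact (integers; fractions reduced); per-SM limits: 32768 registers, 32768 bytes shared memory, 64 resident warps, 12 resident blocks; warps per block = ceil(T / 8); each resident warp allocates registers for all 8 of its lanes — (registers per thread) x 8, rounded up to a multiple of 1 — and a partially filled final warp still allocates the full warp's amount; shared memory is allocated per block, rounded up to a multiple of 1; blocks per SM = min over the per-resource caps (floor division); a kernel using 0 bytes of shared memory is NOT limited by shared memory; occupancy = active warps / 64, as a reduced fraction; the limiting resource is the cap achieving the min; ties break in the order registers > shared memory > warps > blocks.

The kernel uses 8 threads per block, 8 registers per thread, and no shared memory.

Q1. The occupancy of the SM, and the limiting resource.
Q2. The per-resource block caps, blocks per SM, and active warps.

Answer: occupancy 3/16, limited by blocks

registers: 512 blocks
shared memory: no limit (kernel uses none)
warps: 64 blocks
blocks: 12 blocks

Answer: 12 blocks, 12 active warps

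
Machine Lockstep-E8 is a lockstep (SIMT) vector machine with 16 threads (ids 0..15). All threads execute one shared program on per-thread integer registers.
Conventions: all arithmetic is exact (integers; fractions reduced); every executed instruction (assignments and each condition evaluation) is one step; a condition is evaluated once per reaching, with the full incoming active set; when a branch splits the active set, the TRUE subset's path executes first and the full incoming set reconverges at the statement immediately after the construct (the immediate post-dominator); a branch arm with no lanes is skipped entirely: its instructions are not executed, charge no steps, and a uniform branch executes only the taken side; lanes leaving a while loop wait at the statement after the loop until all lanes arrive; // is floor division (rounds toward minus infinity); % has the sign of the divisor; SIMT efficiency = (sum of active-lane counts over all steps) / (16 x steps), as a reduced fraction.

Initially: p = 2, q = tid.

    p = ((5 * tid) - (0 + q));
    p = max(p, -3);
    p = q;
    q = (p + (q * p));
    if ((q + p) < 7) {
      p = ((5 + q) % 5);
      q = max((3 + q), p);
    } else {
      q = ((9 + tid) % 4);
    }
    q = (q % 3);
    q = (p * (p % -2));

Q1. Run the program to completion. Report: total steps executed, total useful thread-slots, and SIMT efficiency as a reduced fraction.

Answer: 10 steps, 130 useful, 13/16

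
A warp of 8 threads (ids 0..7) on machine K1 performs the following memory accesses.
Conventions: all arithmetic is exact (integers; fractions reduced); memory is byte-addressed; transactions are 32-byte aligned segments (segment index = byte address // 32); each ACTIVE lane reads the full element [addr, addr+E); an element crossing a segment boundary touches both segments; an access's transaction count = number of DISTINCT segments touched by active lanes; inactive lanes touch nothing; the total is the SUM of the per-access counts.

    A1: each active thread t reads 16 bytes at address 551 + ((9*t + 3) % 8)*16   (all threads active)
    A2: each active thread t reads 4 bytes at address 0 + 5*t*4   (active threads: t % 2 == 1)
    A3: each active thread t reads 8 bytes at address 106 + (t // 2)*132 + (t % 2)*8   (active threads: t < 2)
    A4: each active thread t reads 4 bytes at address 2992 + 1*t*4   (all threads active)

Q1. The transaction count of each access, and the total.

A1: 5 transactions
A2: 4 transactions
A3: 1 transaction
A4: 2 transactions

Answer: 5,4,1,2; total 12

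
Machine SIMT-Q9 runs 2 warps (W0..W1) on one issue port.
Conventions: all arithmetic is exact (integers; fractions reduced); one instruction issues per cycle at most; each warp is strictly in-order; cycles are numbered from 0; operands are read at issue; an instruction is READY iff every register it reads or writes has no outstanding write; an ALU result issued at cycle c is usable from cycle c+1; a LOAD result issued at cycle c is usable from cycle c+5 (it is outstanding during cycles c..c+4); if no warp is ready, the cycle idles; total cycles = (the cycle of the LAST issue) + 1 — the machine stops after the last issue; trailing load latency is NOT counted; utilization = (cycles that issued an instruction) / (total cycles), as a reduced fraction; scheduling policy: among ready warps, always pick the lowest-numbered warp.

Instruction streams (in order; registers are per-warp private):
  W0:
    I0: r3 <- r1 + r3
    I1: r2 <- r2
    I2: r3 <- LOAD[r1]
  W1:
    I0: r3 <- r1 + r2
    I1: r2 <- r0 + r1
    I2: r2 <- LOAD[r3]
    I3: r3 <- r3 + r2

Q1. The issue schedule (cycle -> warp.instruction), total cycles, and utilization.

cycle 0: W0.I0
cycle 1: W0.I1
cycle 2: W0.I2
cycle 3: W1.I0
cycle 4: W1.I1
cycle 5: W1.I2
cycle 6: idle
cycle 7: idle
cycle 8: idle
cycle 9: idle
cycle 10: W1.I3

Answer: 11 cycles, utilization 7/11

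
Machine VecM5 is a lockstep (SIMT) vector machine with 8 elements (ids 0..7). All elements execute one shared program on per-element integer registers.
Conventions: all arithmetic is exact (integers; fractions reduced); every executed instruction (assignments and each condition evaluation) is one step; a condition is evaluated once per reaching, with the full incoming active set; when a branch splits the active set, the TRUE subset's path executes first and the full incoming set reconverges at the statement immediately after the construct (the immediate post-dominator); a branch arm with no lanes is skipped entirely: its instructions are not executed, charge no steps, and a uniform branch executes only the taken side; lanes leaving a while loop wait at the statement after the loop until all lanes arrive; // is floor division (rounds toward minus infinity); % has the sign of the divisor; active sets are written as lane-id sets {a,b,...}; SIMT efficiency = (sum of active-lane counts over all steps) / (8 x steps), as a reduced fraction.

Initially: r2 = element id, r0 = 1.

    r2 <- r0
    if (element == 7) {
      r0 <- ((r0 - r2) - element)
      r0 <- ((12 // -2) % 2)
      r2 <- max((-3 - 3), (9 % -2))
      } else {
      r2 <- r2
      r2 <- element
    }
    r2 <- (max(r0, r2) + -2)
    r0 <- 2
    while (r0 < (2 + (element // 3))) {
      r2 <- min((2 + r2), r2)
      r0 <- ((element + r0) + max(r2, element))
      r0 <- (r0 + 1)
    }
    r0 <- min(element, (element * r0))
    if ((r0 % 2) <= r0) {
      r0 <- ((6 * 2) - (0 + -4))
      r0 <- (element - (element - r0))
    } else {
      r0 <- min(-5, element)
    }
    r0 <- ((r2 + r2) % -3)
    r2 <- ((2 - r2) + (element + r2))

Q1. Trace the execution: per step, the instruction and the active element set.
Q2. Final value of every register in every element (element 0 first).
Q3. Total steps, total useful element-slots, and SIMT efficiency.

step 0: r2 <- r0                     {0,1,2,3,4,5,6,7}
step 1: eval (element == 7)          {0,1,2,3,4,5,6,7}
step 2: r0 <- ((r0 - r2) - element)  {7}
step 3: r0 <- ((12 // -2) % 2)       {7}
step 4: r2 <- max((-3 - 3), (9 % -2)) {7}
step 5: r2 <- r2                     {0,1,2,3,4,5,6}
step 6: r2 <- element                {0,1,2,3,4,5,6}
step 7: r2 <- (max(r0, r2) + -2)     {0,1,2,3,4,5,6,7}
step 8: r0 <- 2                      {0,1,2,3,4,5,6,7}
step 9: eval (r0 < (2 + (element // 3))) {0,1,2,3,4,5,6,7}
step 10: r2 <- min((2 + r2), r2)      {3,4,5,6,7}
step 11: r0 <- ((element + r0) + max(r2, element)) {3,4,5,6,7}
step 12: r0 <- (r0 + 1)               {3,4,5,6,7}
step 13: eval (r0 < (2 + (element // 3))) {3,4,5,6,7}
step 14: r0 <- min(element, (element * r0)) {0,1,2,3,4,5,6,7}
step 15: eval ((r0 % 2) <= r0)        {0,1,2,3,4,5,6,7}
step 16: r0 <- ((6 * 2) - (0 + -4))   {0,1,2,3,4,5,6,7}
step 17: r0 <- (element - (element - r0)) {0,1,2,3,4,5,6,7}
step 18: r0 <- ((r2 + r2) % -3)       {0,1,2,3,4,5,6,7}
step 19: r2 <- ((2 - r2) + (element + r2)) {0,1,2,3,4,5,6,7}

Answer: 20 steps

r2: 2,3,4,5,6,7,8,9
r0: -2,-2,0,-1,-2,0,-1,-1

steps = 20; useful = 125; efficiency = 125/160 = 25/32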